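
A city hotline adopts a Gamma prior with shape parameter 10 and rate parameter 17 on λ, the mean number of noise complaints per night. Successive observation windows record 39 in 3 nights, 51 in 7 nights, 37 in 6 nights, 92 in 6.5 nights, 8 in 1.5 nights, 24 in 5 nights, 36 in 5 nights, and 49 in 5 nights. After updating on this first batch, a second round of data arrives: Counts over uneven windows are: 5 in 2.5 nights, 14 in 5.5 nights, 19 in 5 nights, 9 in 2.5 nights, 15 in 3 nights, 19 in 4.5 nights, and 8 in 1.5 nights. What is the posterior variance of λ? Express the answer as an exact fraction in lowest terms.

Total count: 39 + 51 + 37 + 92 + 8 + 24 + 36 + 49 = 336.
Total exposure: 3 + 7 + 6 + 6.5 + 1.5 + 5 + 5 + 5 = 39 nights.
After the first batch: Gamma(10 + 336, 17 + 39) = Gamma(346, 56).
Total count: 5 + 14 + 19 + 9 + 15 + 19 + 8 = 89.
Total exposure: 2.5 + 5.5 + 5 + 2.5 + 3 + 4.5 + 1.5 = 24.5 nights.
After the second batch: Gamma(346 + 89, 56 + 24.5) = Gamma(435, 161/2).
Posterior variance = α'/β'² = 435/(25921/4) = 1740/25921.

1740/25921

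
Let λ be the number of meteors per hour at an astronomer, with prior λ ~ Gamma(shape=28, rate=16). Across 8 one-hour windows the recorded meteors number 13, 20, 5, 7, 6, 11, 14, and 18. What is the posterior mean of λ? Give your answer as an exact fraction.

61/12

Total count: 13 + 20 + 5 + 7 + 6 + 11 + 14 + 18 = 94.
Total exposure: 8 hours.
Posterior: α' = 28 + 94 = 122, β' = 16 + 8 = 24.
Posterior mean = α'/β' = 122/24 = 61/12.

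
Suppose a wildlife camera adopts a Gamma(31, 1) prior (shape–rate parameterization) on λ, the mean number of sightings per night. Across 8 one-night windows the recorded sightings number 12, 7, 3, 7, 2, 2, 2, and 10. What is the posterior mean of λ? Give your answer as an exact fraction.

76/9

Total count: 12 + 7 + 3 + 7 + 2 + 2 + 2 + 10 = 45.
Total exposure: 8 nights.
Posterior: α' = 31 + 45 = 76, β' = 1 + 8 = 9.
Posterior mean = α'/β' = 76/9.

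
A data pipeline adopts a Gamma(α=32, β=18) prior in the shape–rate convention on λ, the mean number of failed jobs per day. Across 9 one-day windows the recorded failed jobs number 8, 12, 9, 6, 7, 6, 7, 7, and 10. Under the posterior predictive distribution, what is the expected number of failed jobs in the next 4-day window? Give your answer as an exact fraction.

Total count: 8 + 12 + 9 + 6 + 7 + 6 + 7 + 7 + 10 = 72.
Total exposure: 9 days.
By Gamma–Poisson conjugacy, the posterior is Gamma(α + Σx, β + Σt) = Gamma(32 + 72, 18 + 9) = Gamma(104, 27).
Predictive mean over a 4-day window = T·E[λ|data] = 4·104/27 = 416/27.

416/27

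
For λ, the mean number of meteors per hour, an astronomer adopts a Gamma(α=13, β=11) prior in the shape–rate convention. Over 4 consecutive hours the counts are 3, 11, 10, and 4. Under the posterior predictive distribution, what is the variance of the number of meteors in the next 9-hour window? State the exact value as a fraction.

Total count: 3 + 11 + 10 + 4 = 28.
Total exposure: 4 hours.
The Gamma prior is conjugate for the Poisson rate, so λ | data ~ Gamma(13+28, 11+4) = Gamma(41, 15).
The posterior predictive for a window of length T is Negative Binomial with variance T·α'·(β'+T)/β'² = 9·41·24/225 = 984/25.

984/25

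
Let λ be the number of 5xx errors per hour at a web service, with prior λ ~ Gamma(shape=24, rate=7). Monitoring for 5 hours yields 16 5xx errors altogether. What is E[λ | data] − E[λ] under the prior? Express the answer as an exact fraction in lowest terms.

-2/21

Total count 16 over total exposure 5 hours.
Conjugate update: add total count to the shape and total exposure to the rate, giving Gamma(40, 12).
Posterior mean = 40/12 = 10/3; prior mean = 24/7 = 24/7. Difference = 10/3 − 24/7 = -2/21.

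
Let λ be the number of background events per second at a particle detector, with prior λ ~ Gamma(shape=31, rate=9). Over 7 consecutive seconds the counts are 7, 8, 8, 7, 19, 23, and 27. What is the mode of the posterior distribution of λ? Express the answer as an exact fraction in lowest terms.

Total count: 7 + 8 + 8 + 7 + 19 + 23 + 27 = 99.
Total exposure: 7 seconds.
Posterior: α' = 31 + 99 = 130, β' = 9 + 7 = 16.
Posterior mode = (α'−1)/β' = 129/16.

129/16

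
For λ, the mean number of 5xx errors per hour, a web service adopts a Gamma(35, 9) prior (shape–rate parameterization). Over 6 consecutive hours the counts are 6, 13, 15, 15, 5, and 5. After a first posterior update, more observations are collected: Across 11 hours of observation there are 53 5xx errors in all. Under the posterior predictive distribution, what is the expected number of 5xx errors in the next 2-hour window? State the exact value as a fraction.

Total count: 6 + 13 + 15 + 15 + 5 + 5 = 59.
Total exposure: 6 hours.
After the first batch: Gamma(35 + 59, 9 + 6) = Gamma(94, 15).
Total count 53 over total exposure 11 hours.
After the second batch: Gamma(94 + 53, 15 + 11) = Gamma(147, 26).
Predictive mean over a 2-hour window = T·E[λ|data] = 2·147/26 = 147/13.

147/13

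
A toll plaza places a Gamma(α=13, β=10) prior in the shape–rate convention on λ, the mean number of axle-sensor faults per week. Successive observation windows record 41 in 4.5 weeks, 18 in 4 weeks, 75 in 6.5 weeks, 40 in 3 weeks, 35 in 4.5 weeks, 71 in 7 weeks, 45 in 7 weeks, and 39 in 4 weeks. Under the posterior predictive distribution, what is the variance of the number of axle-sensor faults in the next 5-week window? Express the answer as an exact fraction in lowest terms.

Total count: 41 + 18 + 75 + 40 + 35 + 71 + 45 + 39 = 364.
Total exposure: 4.5 + 4 + 6.5 + 3 + 4.5 + 7 + 7 + 4 = 40.5 weeks.
Conjugate update: add total count to the shape and total exposure to the rate, giving Gamma(377, 101/2).
The posterior predictive for a window of length T is Negative Binomial with variance T·α'·(β'+T)/β'² = 5·377·(111/2)/(10201/4) = 418470/10201.

418470/10201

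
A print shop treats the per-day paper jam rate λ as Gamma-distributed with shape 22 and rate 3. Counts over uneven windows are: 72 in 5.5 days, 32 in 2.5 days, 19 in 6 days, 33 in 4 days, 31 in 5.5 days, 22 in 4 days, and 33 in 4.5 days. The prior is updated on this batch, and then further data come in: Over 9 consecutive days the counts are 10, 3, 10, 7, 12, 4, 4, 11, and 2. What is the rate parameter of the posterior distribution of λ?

44

Total count: 72 + 32 + 19 + 33 + 31 + 22 + 33 = 242.
Total exposure: 5.5 + 2.5 + 6 + 4 + 5.5 + 4 + 4.5 = 32 days.
After the first batch: Gamma(22 + 242, 3 + 32) = Gamma(264, 35).
Total count: 10 + 3 + 10 + 7 + 12 + 4 + 4 + 11 + 2 = 63.
Total exposure: 9 days.
After the second batch: Gamma(264 + 63, 35 + 9) = Gamma(327, 44).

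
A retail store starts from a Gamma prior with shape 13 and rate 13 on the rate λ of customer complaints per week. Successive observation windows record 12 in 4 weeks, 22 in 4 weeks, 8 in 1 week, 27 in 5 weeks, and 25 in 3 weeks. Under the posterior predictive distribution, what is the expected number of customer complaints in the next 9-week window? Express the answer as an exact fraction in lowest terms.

321/10

Total count: 12 + 22 + 8 + 27 + 25 = 94.
Total exposure: 4 + 4 + 1 + 5 + 3 = 17 weeks.
The Gamma prior is conjugate for the Poisson rate, so λ | data ~ Gamma(13+94, 13+17) = Gamma(107, 30).
Predictive mean over a 9-week window = T·E[λ|data] = 9·107/30 = 321/10.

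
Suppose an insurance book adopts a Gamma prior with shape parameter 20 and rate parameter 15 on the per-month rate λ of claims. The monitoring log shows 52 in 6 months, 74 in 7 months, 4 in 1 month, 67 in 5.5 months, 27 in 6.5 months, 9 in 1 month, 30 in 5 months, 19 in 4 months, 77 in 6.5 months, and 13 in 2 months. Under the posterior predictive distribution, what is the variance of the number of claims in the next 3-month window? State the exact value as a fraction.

Total count: 52 + 74 + 4 + 67 + 27 + 9 + 30 + 19 + 77 + 13 = 372.
Total exposure: 6 + 7 + 1 + 5.5 + 6.5 + 1 + 5 + 4 + 6.5 + 2 = 44.5 months.
Gamma(α, β) with Poisson data over total exposure Σt gives posterior Gamma(α+Σx, β+Σt) = Gamma(392, 119/2).
The posterior predictive for a window of length T is Negative Binomial with variance T·α'·(β'+T)/β'² = 3·392·(125/2)/(14161/4) = 6000/289.

6000/289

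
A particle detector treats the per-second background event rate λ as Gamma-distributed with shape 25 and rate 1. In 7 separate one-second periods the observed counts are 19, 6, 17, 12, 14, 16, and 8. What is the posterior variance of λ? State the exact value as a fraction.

Total count: 19 + 6 + 17 + 12 + 14 + 16 + 8 = 92.
Total exposure: 7 seconds.
By Gamma–Poisson conjugacy, the posterior is Gamma(α + Σx, β + Σt) = Gamma(25 + 92, 1 + 7) = Gamma(117, 8).
Posterior variance = α'/β'² = 117/64.

117/64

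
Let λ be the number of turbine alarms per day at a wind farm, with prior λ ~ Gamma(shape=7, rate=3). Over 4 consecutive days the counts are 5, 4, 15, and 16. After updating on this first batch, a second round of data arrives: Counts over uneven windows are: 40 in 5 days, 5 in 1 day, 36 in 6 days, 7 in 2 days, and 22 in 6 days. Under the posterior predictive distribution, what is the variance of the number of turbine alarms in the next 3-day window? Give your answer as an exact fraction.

1570/81

Total count: 5 + 4 + 15 + 16 = 40.
Total exposure: 4 days.
After the first batch: Gamma(7 + 40, 3 + 4) = Gamma(47, 7).
Total count: 40 + 5 + 36 + 7 + 22 = 110.
Total exposure: 5 + 1 + 6 + 2 + 6 = 20 days.
After the second batch: Gamma(47 + 110, 7 + 20) = Gamma(157, 27).
The posterior predictive for a window of length T is Negative Binomial with variance T·α'·(β'+T)/β'² = 3·157·30/729 = 1570/81.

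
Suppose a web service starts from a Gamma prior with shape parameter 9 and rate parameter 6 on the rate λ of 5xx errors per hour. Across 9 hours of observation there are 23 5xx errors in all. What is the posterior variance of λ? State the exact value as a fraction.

Total count 23 over total exposure 9 hours.
By Gamma–Poisson conjugacy, the posterior is Gamma(α + Σx, β + Σt) = Gamma(9 + 23, 6 + 9) = Gamma(32, 15).
Posterior variance = α'/β'² = 32/225.

32/225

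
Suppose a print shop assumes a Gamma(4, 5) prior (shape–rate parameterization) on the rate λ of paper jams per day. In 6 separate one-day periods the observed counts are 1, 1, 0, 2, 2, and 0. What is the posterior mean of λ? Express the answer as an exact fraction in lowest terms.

10/11

Total count: 1 + 1 + 0 + 2 + 2 + 0 = 6.
Total exposure: 6 days.
Posterior: α' = 4 + 6 = 10, β' = 5 + 6 = 11.
Posterior mean = α'/β' = 10/11.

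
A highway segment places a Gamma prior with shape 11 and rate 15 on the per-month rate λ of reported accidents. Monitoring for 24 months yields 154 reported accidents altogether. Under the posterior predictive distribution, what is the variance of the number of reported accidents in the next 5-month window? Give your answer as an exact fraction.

12100/507

Total count 154 over total exposure 24 months.
By Gamma–Poisson conjugacy, the posterior is Gamma(α + Σx, β + Σt) = Gamma(11 + 154, 15 + 24) = Gamma(165, 39).
The posterior predictive for a window of length T is Negative Binomial with variance T·α'·(β'+T)/β'² = 5·165·44/1521 = 12100/507.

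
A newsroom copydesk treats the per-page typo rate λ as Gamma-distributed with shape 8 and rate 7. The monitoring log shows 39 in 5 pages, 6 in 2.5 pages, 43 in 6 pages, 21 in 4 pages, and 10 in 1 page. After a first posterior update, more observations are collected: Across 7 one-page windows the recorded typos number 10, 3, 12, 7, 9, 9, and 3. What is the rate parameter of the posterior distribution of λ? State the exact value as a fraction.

65/2

Total count: 39 + 6 + 43 + 21 + 10 = 119.
Total exposure: 5 + 2.5 + 6 + 4 + 1 = 18.5 pages.
After the first batch: Gamma(8 + 119, 7 + 18.5) = Gamma(127, 51/2).
Total count: 10 + 3 + 12 + 7 + 9 + 9 + 3 = 53.
Total exposure: 7 pages.
After the second batch: Gamma(127 + 53, 51/2 + 7) = Gamma(180, 65/2).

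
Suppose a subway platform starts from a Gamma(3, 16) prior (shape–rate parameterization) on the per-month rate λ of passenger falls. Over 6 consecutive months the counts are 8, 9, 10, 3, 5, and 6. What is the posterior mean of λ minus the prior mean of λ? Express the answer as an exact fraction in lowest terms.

29/16

Total count: 8 + 9 + 10 + 3 + 5 + 6 = 41.
Total exposure: 6 months.
By Gamma–Poisson conjugacy, the posterior is Gamma(α + Σx, β + Σt) = Gamma(3 + 41, 16 + 6) = Gamma(44, 22).
Posterior mean = 44/22 = 2; prior mean = 3/16 = 3/16. Difference = 2 − 3/16 = 29/16.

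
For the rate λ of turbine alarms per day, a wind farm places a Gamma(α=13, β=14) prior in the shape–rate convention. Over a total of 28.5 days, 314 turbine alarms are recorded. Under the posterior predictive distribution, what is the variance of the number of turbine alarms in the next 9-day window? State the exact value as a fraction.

606258/7225

Total count 314 over total exposure 28.5 days.
Conjugate update: add total count to the shape and total exposure to the rate, giving Gamma(327, 85/2).
The posterior predictive for a window of length T is Negative Binomial with variance T·α'·(β'+T)/β'² = 9·327·(103/2)/(7225/4) = 606258/7225.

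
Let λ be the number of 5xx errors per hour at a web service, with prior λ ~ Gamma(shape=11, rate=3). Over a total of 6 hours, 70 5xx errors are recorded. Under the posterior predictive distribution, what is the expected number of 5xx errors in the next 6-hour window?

Total count 70 over total exposure 6 hours.
Conjugate update: add total count to the shape and total exposure to the rate, giving Gamma(81, 9).
Predictive mean over a 6-hour window = T·E[λ|data] = 6·81/9 = 54.

54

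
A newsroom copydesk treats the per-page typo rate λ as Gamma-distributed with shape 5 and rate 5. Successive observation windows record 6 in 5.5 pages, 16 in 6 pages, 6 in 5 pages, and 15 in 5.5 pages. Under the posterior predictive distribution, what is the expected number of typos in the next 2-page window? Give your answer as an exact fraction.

32/9

Total count: 6 + 16 + 6 + 15 = 43.
Total exposure: 5.5 + 6 + 5 + 5.5 = 22 pages.
Posterior: α' = 5 + 43 = 48, β' = 5 + 22 = 27.
Predictive mean over a 2-page window = T·E[λ|data] = 2·48/27 = 32/9.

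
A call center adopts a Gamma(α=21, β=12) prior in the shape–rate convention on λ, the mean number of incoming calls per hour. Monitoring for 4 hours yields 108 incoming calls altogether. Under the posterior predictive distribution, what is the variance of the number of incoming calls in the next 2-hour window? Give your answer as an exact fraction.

Total count 108 over total exposure 4 hours.
Gamma(α, β) with Poisson data over total exposure Σt gives posterior Gamma(α+Σx, β+Σt) = Gamma(129, 16).
The posterior predictive for a window of length T is Negative Binomial with variance T·α'·(β'+T)/β'² = 2·129·18/256 = 1161/64.

1161/64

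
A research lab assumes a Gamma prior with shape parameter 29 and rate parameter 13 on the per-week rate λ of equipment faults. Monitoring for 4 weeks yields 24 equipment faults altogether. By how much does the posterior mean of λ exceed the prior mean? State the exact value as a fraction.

196/221

Total count 24 over total exposure 4 weeks.
The Gamma prior is conjugate for the Poisson rate, so λ | data ~ Gamma(29+24, 13+4) = Gamma(53, 17).
Posterior mean = 53/17 = 53/17; prior mean = 29/13 = 29/13. Difference = 53/17 − 29/13 = 196/221.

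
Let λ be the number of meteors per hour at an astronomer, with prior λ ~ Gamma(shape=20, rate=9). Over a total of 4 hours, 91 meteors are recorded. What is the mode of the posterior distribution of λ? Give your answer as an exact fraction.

Total count 91 over total exposure 4 hours.
By Gamma–Poisson conjugacy, the posterior is Gamma(α + Σx, β + Σt) = Gamma(20 + 91, 9 + 4) = Gamma(111, 13).
Posterior mode = (α'−1)/β' = 110/13.

110/13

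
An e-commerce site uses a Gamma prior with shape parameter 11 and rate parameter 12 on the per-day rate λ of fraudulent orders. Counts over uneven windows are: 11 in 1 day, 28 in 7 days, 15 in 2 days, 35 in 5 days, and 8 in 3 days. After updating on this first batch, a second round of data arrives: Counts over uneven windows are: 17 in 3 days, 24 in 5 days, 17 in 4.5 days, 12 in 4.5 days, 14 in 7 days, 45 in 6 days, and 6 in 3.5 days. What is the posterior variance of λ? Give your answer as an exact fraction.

972/16129

Total count: 11 + 28 + 15 + 35 + 8 = 97.
Total exposure: 1 + 7 + 2 + 5 + 3 = 18 days.
After the first batch: Gamma(11 + 97, 12 + 18) = Gamma(108, 30).
Total count: 17 + 24 + 17 + 12 + 14 + 45 + 6 = 135.
Total exposure: 3 + 5 + 4.5 + 4.5 + 7 + 6 + 3.5 = 33.5 days.
After the second batch: Gamma(108 + 135, 30 + 33.5) = Gamma(243, 127/2).
Posterior variance = α'/β'² = 243/(16129/4) = 972/16129.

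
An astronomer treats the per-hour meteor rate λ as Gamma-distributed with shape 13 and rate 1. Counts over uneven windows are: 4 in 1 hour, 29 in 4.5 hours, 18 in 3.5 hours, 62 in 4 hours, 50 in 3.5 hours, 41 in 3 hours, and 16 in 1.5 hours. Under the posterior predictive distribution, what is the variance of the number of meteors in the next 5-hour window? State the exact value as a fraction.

Total count: 4 + 29 + 18 + 62 + 50 + 41 + 16 = 220.
Total exposure: 1 + 4.5 + 3.5 + 4 + 3.5 + 3 + 1.5 = 21 hours.
The Gamma prior is conjugate for the Poisson rate, so λ | data ~ Gamma(13+220, 1+21) = Gamma(233, 22).
The posterior predictive for a window of length T is Negative Binomial with variance T·α'·(β'+T)/β'² = 5·233·27/484 = 31455/484.

31455/484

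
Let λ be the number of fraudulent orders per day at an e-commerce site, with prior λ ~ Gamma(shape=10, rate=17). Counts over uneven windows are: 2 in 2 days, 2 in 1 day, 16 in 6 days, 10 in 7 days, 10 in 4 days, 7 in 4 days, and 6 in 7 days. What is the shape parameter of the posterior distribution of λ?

63

Total count: 2 + 2 + 16 + 10 + 10 + 7 + 6 = 53.
Total exposure: 2 + 1 + 6 + 7 + 4 + 4 + 7 = 31 days.
Posterior: α' = 10 + 53 = 63, β' = 17 + 31 = 48.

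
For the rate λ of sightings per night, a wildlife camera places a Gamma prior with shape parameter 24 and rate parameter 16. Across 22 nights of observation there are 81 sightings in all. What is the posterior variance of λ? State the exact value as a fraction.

Total count 81 over total exposure 22 nights.
The Gamma prior is conjugate for the Poisson rate, so λ | data ~ Gamma(24+81, 16+22) = Gamma(105, 38).
Posterior variance = α'/β'² = 105/1444.

105/1444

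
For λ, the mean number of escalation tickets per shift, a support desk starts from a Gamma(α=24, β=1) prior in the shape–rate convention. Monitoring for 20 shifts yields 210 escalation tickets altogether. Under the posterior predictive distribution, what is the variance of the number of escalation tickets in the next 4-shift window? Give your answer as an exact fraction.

Total count 210 over total exposure 20 shifts.
Posterior: α' = 24 + 210 = 234, β' = 1 + 20 = 21.
The posterior predictive for a window of length T is Negative Binomial with variance T·α'·(β'+T)/β'² = 4·234·25/441 = 2600/49.

2600/49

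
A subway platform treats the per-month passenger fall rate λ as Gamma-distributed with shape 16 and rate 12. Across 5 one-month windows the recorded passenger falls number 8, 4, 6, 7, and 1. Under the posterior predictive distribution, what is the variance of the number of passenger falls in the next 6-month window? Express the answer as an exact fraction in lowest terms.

5796/289

Total count: 8 + 4 + 6 + 7 + 1 = 26.
Total exposure: 5 months.
Posterior: α' = 16 + 26 = 42, β' = 12 + 5 = 17.
The posterior predictive for a window of length T is Negative Binomial with variance T·α'·(β'+T)/β'² = 6·42·23/289 = 5796/289.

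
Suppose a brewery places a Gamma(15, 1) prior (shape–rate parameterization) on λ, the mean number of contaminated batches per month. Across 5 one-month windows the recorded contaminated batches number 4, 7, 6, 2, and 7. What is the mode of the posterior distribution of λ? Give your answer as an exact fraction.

Total count: 4 + 7 + 6 + 2 + 7 = 26.
Total exposure: 5 months.
Posterior: α' = 15 + 26 = 41, β' = 1 + 5 = 6.
Posterior mode = (α'−1)/β' = 40/6 = 20/3.

20/3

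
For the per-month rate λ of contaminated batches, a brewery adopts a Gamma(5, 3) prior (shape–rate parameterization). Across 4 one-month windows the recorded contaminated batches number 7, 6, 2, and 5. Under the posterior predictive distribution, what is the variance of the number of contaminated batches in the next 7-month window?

Total count: 7 + 6 + 2 + 5 = 20.
Total exposure: 4 months.
The Gamma prior is conjugate for the Poisson rate, so λ | data ~ Gamma(5+20, 3+4) = Gamma(25, 7).
The posterior predictive for a window of length T is Negative Binomial with variance T·α'·(β'+T)/β'² = 7·25·14/49 = 50.

50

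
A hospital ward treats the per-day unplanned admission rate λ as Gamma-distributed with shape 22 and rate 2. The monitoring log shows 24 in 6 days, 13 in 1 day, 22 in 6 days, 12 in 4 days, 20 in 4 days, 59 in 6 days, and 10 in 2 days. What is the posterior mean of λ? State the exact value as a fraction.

Total count: 24 + 13 + 22 + 12 + 20 + 59 + 10 = 160.
Total exposure: 6 + 1 + 6 + 4 + 4 + 6 + 2 = 29 days.
Gamma(α, β) with Poisson data over total exposure Σt gives posterior Gamma(α+Σx, β+Σt) = Gamma(182, 31).
Posterior mean = α'/β' = 182/31.

182/31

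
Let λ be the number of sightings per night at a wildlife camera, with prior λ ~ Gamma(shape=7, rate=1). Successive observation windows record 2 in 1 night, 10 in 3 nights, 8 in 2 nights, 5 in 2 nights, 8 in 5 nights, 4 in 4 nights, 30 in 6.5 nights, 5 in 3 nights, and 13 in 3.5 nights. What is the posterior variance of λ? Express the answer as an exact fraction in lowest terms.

Total count: 2 + 10 + 8 + 5 + 8 + 4 + 30 + 5 + 13 = 85.
Total exposure: 1 + 3 + 2 + 2 + 5 + 4 + 6.5 + 3 + 3.5 = 30 nights.
Gamma(α, β) with Poisson data over total exposure Σt gives posterior Gamma(α+Σx, β+Σt) = Gamma(92, 31).
Posterior variance = α'/β'² = 92/961.

92/961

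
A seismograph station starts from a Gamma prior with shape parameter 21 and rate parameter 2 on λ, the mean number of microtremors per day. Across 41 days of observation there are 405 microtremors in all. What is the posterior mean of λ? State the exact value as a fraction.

426/43

Total count 405 over total exposure 41 days.
By Gamma–Poisson conjugacy, the posterior is Gamma(α + Σx, β + Σt) = Gamma(21 + 405, 2 + 41) = Gamma(426, 43).
Posterior mean = α'/β' = 426/43.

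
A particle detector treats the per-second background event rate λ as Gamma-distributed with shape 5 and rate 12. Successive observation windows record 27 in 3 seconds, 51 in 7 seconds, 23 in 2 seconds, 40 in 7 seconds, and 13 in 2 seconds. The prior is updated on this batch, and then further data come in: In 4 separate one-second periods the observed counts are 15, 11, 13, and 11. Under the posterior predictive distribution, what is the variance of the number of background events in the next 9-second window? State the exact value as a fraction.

Total count: 27 + 51 + 23 + 40 + 13 = 154.
Total exposure: 3 + 7 + 2 + 7 + 2 = 21 seconds.
After the first batch: Gamma(5 + 154, 12 + 21) = Gamma(159, 33).
Total count: 15 + 11 + 13 + 11 = 50.
Total exposure: 4 seconds.
After the second batch: Gamma(159 + 50, 33 + 4) = Gamma(209, 37).
The posterior predictive for a window of length T is Negative Binomial with variance T·α'·(β'+T)/β'² = 9·209·46/1369 = 86526/1369.

86526/1369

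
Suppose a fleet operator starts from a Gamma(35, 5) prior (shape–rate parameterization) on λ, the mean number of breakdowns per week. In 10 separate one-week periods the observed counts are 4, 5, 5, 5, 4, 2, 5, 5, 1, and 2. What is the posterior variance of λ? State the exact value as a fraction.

Total count: 4 + 5 + 5 + 5 + 4 + 2 + 5 + 5 + 1 + 2 = 38.
Total exposure: 10 weeks.
The Gamma prior is conjugate for the Poisson rate, so λ | data ~ Gamma(35+38, 5+10) = Gamma(73, 15).
Posterior variance = α'/β'² = 73/225.

73/225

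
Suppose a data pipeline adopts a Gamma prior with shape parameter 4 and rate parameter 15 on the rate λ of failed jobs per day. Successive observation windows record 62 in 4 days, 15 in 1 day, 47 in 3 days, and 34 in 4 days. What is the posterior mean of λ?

6

Total count: 62 + 15 + 47 + 34 = 158.
Total exposure: 4 + 1 + 3 + 4 = 12 days.
Gamma(α, β) with Poisson data over total exposure Σt gives posterior Gamma(α+Σx, β+Σt) = Gamma(162, 27).
Posterior mean = α'/β' = 162/27 = 6.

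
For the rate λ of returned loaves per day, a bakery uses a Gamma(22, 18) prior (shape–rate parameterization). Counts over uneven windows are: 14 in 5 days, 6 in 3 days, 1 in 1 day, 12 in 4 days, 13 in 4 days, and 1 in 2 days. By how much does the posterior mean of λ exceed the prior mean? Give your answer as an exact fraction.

214/333

Total count: 14 + 6 + 1 + 12 + 13 + 1 = 47.
Total exposure: 5 + 3 + 1 + 4 + 4 + 2 = 19 days.
Conjugate update: add total count to the shape and total exposure to the rate, giving Gamma(69, 37).
Posterior mean = 69/37 = 69/37; prior mean = 22/18 = 11/9. Difference = 69/37 − 11/9 = 214/333.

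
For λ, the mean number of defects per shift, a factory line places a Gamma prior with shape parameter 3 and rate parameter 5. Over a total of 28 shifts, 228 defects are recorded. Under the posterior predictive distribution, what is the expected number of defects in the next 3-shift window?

21

Total count 228 over total exposure 28 shifts.
Posterior: α' = 3 + 228 = 231, β' = 5 + 28 = 33.
Predictive mean over a 3-shift window = T·E[λ|data] = 3·231/33 = 21.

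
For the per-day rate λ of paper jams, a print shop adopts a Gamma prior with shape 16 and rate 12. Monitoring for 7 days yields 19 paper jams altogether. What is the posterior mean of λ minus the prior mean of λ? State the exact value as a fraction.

Total count 19 over total exposure 7 days.
Posterior: α' = 16 + 19 = 35, β' = 12 + 7 = 19.
Posterior mean = 35/19 = 35/19; prior mean = 16/12 = 4/3. Difference = 35/19 − 4/3 = 29/57.

29/57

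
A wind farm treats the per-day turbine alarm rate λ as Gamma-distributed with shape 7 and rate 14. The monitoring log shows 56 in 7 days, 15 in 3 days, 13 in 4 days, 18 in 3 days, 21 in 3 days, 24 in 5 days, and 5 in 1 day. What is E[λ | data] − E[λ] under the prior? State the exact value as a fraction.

Total count: 56 + 15 + 13 + 18 + 21 + 24 + 5 = 152.
Total exposure: 7 + 3 + 4 + 3 + 3 + 5 + 1 = 26 days.
Conjugate update: add total count to the shape and total exposure to the rate, giving Gamma(159, 40).
Posterior mean = 159/40 = 159/40; prior mean = 7/14 = 1/2. Difference = 159/40 − 1/2 = 139/40.

139/40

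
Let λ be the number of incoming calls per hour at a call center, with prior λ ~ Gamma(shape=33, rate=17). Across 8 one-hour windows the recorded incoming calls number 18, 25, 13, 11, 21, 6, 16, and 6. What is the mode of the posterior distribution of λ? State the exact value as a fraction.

148/25

Total count: 18 + 25 + 13 + 11 + 21 + 6 + 16 + 6 = 116.
Total exposure: 8 hours.
By Gamma–Poisson conjugacy, the posterior is Gamma(α + Σx, β + Σt) = Gamma(33 + 116, 17 + 8) = Gamma(149, 25).
Posterior mode = (α'−1)/β' = 148/25.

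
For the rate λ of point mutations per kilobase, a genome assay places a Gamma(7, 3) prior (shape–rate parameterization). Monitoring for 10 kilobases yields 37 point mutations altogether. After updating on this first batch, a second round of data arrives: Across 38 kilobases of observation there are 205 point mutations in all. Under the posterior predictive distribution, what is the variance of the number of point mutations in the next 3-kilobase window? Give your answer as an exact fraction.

Total count 37 over total exposure 10 kilobases.
After the first batch: Gamma(7 + 37, 3 + 10) = Gamma(44, 13).
Total count 205 over total exposure 38 kilobases.
After the second batch: Gamma(44 + 205, 13 + 38) = Gamma(249, 51).
The posterior predictive for a window of length T is Negative Binomial with variance T·α'·(β'+T)/β'² = 3·249·54/2601 = 4482/289.

4482/289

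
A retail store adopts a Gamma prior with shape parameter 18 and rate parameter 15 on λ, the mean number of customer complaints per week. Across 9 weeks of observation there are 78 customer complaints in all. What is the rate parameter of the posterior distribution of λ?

24

Total count 78 over total exposure 9 weeks.
The Gamma prior is conjugate for the Poisson rate, so λ | data ~ Gamma(18+78, 15+9) = Gamma(96, 24).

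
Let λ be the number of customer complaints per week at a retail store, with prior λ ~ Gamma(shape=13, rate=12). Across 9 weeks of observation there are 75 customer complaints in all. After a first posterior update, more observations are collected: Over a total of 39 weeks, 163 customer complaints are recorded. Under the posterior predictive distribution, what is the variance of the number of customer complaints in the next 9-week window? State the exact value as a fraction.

Total count 75 over total exposure 9 weeks.
After the first batch: Gamma(13 + 75, 12 + 9) = Gamma(88, 21).
Total count 163 over total exposure 39 weeks.
After the second batch: Gamma(88 + 163, 21 + 39) = Gamma(251, 60).
The posterior predictive for a window of length T is Negative Binomial with variance T·α'·(β'+T)/β'² = 9·251·69/3600 = 17319/400.

17319/400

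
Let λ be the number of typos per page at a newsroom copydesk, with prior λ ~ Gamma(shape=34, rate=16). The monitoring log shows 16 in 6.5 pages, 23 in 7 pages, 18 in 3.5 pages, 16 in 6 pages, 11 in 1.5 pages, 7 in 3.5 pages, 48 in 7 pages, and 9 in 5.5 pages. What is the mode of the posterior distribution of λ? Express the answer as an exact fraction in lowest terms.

Total count: 16 + 23 + 18 + 16 + 11 + 7 + 48 + 9 = 148.
Total exposure: 6.5 + 7 + 3.5 + 6 + 1.5 + 3.5 + 7 + 5.5 = 40.5 pages.
Gamma(α, β) with Poisson data over total exposure Σt gives posterior Gamma(α+Σx, β+Σt) = Gamma(182, 113/2).
Posterior mode = (α'−1)/β' = 181/(113/2) = 362/113.

362/113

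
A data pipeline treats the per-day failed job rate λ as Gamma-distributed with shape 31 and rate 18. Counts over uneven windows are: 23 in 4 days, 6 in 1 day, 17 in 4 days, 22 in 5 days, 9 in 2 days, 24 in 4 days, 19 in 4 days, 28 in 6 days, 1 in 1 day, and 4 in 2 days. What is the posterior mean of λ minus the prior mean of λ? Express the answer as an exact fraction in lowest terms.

Total count: 23 + 6 + 17 + 22 + 9 + 24 + 19 + 28 + 1 + 4 = 153.
Total exposure: 4 + 1 + 4 + 5 + 2 + 4 + 4 + 6 + 1 + 2 = 33 days.
Conjugate update: add total count to the shape and total exposure to the rate, giving Gamma(184, 51).
Posterior mean = 184/51 = 184/51; prior mean = 31/18 = 31/18. Difference = 184/51 − 31/18 = 577/306.

577/306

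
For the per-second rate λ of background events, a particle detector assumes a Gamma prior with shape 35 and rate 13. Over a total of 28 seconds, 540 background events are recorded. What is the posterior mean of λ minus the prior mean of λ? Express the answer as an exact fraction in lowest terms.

Total count 540 over total exposure 28 seconds.
Gamma(α, β) with Poisson data over total exposure Σt gives posterior Gamma(α+Σx, β+Σt) = Gamma(575, 41).
Posterior mean = 575/41 = 575/41; prior mean = 35/13 = 35/13. Difference = 575/41 − 35/13 = 6040/533.

6040/533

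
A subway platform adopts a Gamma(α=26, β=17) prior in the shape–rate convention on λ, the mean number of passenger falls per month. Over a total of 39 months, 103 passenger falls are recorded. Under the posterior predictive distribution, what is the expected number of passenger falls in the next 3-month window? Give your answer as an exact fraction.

387/56

Total count 103 over total exposure 39 months.
Conjugate update: add total count to the shape and total exposure to the rate, giving Gamma(129, 56).
Predictive mean over a 3-month window = T·E[λ|data] = 3·129/56 = 387/56.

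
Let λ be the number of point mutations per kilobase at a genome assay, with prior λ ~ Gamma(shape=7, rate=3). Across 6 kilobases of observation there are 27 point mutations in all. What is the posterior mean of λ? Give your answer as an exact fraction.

34/9

Total count 27 over total exposure 6 kilobases.
The Gamma prior is conjugate for the Poisson rate, so λ | data ~ Gamma(7+27, 3+6) = Gamma(34, 9).
Posterior mean = α'/β' = 34/9.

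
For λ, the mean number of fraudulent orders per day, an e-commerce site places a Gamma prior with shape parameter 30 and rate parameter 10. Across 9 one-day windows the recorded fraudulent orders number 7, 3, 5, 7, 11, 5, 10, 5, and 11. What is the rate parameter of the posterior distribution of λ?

19

Total count: 7 + 3 + 5 + 7 + 11 + 5 + 10 + 5 + 11 = 64.
Total exposure: 9 days.
Posterior: α' = 30 + 64 = 94, β' = 10 + 9 = 19.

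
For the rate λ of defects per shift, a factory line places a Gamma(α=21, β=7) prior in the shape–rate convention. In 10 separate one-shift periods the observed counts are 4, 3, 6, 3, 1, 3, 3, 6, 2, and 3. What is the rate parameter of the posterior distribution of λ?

17

Total count: 4 + 3 + 6 + 3 + 1 + 3 + 3 + 6 + 2 + 3 = 34.
Total exposure: 10 shifts.
The Gamma prior is conjugate for the Poisson rate, so λ | data ~ Gamma(21+34, 7+10) = Gamma(55, 17).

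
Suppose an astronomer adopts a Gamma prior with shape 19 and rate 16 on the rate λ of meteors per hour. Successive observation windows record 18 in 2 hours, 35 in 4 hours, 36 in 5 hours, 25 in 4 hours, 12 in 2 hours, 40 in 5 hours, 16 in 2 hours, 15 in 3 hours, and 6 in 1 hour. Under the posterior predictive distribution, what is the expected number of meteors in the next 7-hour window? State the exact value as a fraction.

777/22

Total count: 18 + 35 + 36 + 25 + 12 + 40 + 16 + 15 + 6 = 203.
Total exposure: 2 + 4 + 5 + 4 + 2 + 5 + 2 + 3 + 1 = 28 hours.
By Gamma–Poisson conjugacy, the posterior is Gamma(α + Σx, β + Σt) = Gamma(19 + 203, 16 + 28) = Gamma(222, 44).
Predictive mean over a 7-hour window = T·E[λ|data] = 7·222/44 = 777/22.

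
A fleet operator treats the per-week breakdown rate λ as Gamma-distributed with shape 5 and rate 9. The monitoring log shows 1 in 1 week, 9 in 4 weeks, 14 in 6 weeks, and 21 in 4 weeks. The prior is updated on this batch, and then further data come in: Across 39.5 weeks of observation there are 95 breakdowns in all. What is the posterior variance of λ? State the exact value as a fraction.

Total count: 1 + 9 + 14 + 21 = 45.
Total exposure: 1 + 4 + 6 + 4 = 15 weeks.
After the first batch: Gamma(5 + 45, 9 + 15) = Gamma(50, 24).
Total count 95 over total exposure 39.5 weeks.
After the second batch: Gamma(50 + 95, 24 + 39.5) = Gamma(145, 127/2).
Posterior variance = α'/β'² = 145/(16129/4) = 580/16129.

580/16129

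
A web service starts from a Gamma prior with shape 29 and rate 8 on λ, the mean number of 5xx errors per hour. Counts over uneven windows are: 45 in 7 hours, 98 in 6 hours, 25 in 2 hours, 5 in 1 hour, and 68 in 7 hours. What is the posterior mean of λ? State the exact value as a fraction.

Total count: 45 + 98 + 25 + 5 + 68 = 241.
Total exposure: 7 + 6 + 2 + 1 + 7 = 23 hours.
Gamma(α, β) with Poisson data over total exposure Σt gives posterior Gamma(α+Σx, β+Σt) = Gamma(270, 31).
Posterior mean = α'/β' = 270/31.

270/31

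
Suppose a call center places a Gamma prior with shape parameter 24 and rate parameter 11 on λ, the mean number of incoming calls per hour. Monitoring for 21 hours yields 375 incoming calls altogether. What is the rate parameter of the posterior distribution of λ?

32

Total count 375 over total exposure 21 hours.
The Gamma prior is conjugate for the Poisson rate, so λ | data ~ Gamma(24+375, 11+21) = Gamma(399, 32).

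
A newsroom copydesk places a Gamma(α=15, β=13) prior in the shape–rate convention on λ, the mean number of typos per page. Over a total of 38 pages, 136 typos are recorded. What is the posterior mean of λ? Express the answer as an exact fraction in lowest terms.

Total count 136 over total exposure 38 pages.
Conjugate update: add total count to the shape and total exposure to the rate, giving Gamma(151, 51).
Posterior mean = α'/β' = 151/51.

151/51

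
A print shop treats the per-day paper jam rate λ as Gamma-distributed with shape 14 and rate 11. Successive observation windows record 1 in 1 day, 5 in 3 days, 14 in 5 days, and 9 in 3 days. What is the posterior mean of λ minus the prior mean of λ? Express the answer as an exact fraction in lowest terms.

Total count: 1 + 5 + 14 + 9 = 29.
Total exposure: 1 + 3 + 5 + 3 = 12 days.
The Gamma prior is conjugate for the Poisson rate, so λ | data ~ Gamma(14+29, 11+12) = Gamma(43, 23).
Posterior mean = 43/23 = 43/23; prior mean = 14/11 = 14/11. Difference = 43/23 − 14/11 = 151/253.

151/253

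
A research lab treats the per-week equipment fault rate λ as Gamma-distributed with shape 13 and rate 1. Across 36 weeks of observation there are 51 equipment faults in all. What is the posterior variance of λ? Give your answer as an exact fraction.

Total count 51 over total exposure 36 weeks.
Posterior: α' = 13 + 51 = 64, β' = 1 + 36 = 37.
Posterior variance = α'/β'² = 64/1369.

64/1369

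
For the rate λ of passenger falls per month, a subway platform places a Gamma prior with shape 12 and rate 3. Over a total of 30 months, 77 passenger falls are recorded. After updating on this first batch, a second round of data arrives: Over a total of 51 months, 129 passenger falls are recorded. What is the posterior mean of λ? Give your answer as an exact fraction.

109/42

Total count 77 over total exposure 30 months.
After the first batch: Gamma(12 + 77, 3 + 30) = Gamma(89, 33).
Total count 129 over total exposure 51 months.
After the second batch: Gamma(89 + 129, 33 + 51) = Gamma(218, 84).
Posterior mean = α'/β' = 218/84 = 109/42.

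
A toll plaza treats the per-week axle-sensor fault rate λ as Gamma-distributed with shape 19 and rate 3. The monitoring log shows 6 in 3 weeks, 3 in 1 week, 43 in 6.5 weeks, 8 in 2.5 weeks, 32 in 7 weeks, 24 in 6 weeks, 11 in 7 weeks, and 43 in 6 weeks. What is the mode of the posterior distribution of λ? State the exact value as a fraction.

94/21

Total count: 6 + 3 + 43 + 8 + 32 + 24 + 11 + 43 = 170.
Total exposure: 3 + 1 + 6.5 + 2.5 + 7 + 6 + 7 + 6 = 39 weeks.
Posterior: α' = 19 + 170 = 189, β' = 3 + 39 = 42.
Posterior mode = (α'−1)/β' = 188/42 = 94/21.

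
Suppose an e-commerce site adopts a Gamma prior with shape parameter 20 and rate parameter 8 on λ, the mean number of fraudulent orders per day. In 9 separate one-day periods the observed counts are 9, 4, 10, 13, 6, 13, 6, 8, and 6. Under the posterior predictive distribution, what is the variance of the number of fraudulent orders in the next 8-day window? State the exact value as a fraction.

Total count: 9 + 4 + 10 + 13 + 6 + 13 + 6 + 8 + 6 = 75.
Total exposure: 9 days.
Posterior: α' = 20 + 75 = 95, β' = 8 + 9 = 17.
The posterior predictive for a window of length T is Negative Binomial with variance T·α'·(β'+T)/β'² = 8·95·25/289 = 19000/289.

19000/289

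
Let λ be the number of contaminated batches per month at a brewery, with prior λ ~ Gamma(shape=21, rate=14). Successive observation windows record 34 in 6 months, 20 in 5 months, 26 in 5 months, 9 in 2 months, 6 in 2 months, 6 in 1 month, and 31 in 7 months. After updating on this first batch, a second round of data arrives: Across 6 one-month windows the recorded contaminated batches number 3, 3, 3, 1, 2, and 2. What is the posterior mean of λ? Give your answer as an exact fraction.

167/48

Total count: 34 + 20 + 26 + 9 + 6 + 6 + 31 = 132.
Total exposure: 6 + 5 + 5 + 2 + 2 + 1 + 7 = 28 months.
After the first batch: Gamma(21 + 132, 14 + 28) = Gamma(153, 42).
Total count: 3 + 3 + 3 + 1 + 2 + 2 = 14.
Total exposure: 6 months.
After the second batch: Gamma(153 + 14, 42 + 6) = Gamma(167, 48).
Posterior mean = α'/β' = 167/48.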